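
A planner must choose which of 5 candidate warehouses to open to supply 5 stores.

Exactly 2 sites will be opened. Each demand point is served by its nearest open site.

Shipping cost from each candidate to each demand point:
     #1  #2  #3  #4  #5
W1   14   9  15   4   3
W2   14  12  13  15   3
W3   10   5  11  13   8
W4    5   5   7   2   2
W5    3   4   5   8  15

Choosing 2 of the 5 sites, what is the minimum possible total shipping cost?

Open {W4, W5}.
  #1→W5 3, #2→W5 4, #3→W5 5, #4→W4 2, #5→W4 2  ⇒ total 16.
Compare {W1, W5}: total 19.
Compare {W1, W4}: total 21.
No size-2 selection does better; minimum is 16.

16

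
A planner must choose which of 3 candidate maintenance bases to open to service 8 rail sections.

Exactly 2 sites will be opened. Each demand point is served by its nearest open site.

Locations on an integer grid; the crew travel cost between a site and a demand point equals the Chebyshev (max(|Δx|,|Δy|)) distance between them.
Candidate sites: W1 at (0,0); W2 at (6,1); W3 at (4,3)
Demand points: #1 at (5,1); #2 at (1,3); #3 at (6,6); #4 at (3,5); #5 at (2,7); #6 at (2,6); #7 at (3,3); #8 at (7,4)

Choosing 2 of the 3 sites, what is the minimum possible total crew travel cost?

20

Open {W2, W3}.
  #1→W2 1, #2→W3 3, #3→W3 3, #4→W3 2, #5→W3 4, #6→W3 3, #7→W3 1, #8→W2 3  ⇒ total 20.
Compare {W1, W3}: total 21.
Compare {W1, W2}: total 30.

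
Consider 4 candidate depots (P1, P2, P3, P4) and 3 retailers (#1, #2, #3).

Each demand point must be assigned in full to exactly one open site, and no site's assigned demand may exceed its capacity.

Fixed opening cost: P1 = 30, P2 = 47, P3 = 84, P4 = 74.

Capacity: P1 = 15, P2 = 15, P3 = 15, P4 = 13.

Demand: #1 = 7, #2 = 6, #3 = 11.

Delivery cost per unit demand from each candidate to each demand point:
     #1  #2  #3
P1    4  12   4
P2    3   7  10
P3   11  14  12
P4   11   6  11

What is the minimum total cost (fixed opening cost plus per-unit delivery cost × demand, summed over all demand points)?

Open {P1, P2}; cheapest assignment that respects the capacities:
  P1 (cap 15, load 11): #3 — cost 11×4 = 44
  P2 (cap 15, load 13): #1, #2 — cost 7×3 + 6×7 = 63
  Shipping 107, fixed 77 → total 184.
  Any other capacity-feasible assignment to {P1, P2} ships for at least 107.
Compare {P1, P2, P4}: its best feasible assignment gives total 252.
Compare {P1, P4}: its best feasible assignment gives total 261.
Every other set of open sites that can feasibly serve all demand totals ≥ 252 even under its best assignment. Minimum: 184.

184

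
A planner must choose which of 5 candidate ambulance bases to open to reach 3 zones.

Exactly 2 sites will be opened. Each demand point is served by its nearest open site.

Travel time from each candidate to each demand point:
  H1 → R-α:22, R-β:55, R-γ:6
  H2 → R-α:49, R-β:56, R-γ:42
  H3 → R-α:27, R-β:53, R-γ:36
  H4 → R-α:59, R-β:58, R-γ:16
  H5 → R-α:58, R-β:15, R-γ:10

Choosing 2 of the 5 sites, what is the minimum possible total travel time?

Open {H1, H5}.
  R-α→H1 22, R-β→H5 15, R-γ→H1 6  ⇒ total 43.
Compare {H3, H5}: total 52.
Compare {H2, H5}: total 74.
No size-2 selection does better; minimum is 43.

43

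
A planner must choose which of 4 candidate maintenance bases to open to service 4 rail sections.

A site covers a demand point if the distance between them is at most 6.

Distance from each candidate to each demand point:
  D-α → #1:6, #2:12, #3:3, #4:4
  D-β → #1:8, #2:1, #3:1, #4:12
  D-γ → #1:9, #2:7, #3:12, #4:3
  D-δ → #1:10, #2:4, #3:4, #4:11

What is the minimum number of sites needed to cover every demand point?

2

Coverage sets (demand points within 6 of each site):
  D-α: {#1, #3, #4}
  D-β: {#2, #3}
  D-γ: {#4}
  D-δ: {#2, #3}
No single site covers all 4 demand points.
But {D-α, D-β} covers everything, so the minimum is 2.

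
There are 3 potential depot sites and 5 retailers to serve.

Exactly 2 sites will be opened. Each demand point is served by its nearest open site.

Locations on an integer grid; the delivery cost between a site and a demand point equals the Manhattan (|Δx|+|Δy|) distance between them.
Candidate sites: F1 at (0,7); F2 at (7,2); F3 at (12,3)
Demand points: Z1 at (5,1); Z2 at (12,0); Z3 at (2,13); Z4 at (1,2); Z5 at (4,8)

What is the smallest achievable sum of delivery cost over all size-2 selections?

29

Open {F1, F2}.
  Z1→F2 3, Z2→F2 7, Z3→F1 8, Z4→F1 6, Z5→F1 5  ⇒ total 29.
Compare {F1, F3}: total 31.
Compare {F2, F3}: total 37.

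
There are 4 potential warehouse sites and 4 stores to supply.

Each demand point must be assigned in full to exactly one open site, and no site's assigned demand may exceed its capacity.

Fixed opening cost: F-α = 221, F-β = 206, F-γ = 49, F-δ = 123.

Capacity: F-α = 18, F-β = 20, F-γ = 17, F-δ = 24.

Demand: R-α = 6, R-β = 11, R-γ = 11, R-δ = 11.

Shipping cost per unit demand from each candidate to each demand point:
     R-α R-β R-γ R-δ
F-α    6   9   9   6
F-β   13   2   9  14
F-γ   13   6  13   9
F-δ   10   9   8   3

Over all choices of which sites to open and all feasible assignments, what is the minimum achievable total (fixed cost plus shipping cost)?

437

Open {F-γ, F-δ}; cheapest assignment that respects the capacities:
  F-γ (cap 17, load 17): R-α, R-β — cost 6×13 + 11×6 = 144
  F-δ (cap 24, load 22): R-γ, R-δ — cost 11×8 + 11×3 = 121
  Shipping 265, fixed 172 → total 437.
  Any other capacity-feasible assignment to {F-γ, F-δ} ships for at least 265.
Compare {F-β, F-δ}: its best feasible assignment gives total 550.
Compare {F-β, F-γ, F-δ}: its best feasible assignment gives total 599.
Every other set of open sites that can feasibly serve all demand totals ≥ 550 even under its best assignment. Minimum: 437.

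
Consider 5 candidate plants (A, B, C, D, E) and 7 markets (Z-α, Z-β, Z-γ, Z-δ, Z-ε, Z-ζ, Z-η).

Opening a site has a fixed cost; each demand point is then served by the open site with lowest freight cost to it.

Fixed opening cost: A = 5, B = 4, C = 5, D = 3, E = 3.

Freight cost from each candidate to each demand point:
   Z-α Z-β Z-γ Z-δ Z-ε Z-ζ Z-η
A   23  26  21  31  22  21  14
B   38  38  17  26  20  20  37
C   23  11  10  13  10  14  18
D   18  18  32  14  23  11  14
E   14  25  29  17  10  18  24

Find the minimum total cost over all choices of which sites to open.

Open {C, D, E}: assign each demand point to its cheapest open site.
  Z-α→E 14, Z-β→C 11, Z-γ→C 10, Z-δ→C 13, Z-ε→C 10, Z-ζ→D 11, Z-η→D 14
  freight cost 83, fixed 11 → total 94.
Compare {C, D}: freight cost 87 + fixed 8 = 95.
Compare {C, E}: freight cost 90 + fixed 8 = 98.
Compare {B, C, D, E}: freight cost 83 + fixed 15 = 98.
All other subsets cost ≥ 95. Minimum total cost: 94.

94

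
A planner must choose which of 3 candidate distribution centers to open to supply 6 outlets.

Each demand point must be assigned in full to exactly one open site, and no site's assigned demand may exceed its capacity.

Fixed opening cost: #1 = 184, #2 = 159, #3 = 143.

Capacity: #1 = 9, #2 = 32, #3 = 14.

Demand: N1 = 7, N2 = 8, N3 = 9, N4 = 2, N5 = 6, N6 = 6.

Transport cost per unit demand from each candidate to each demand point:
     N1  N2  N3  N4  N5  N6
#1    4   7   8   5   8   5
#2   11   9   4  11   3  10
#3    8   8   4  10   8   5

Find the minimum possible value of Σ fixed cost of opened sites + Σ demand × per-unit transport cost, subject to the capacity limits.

536

Open {#2, #3}; cheapest assignment that respects the capacities:
  #2 (cap 32, load 25): N2, N3, N4, N5 — cost 8×9 + 9×4 + 2×11 + 6×3 = 148
  #3 (cap 14, load 13): N1, N6 — cost 7×8 + 6×5 = 86
  Shipping 234, fixed 302 → total 536.
  Any other capacity-feasible assignment to {#2, #3} ships for at least 234.
Compare {#1, #2}: its best feasible assignment gives total 567.
Compare {#1, #2, #3}: its best feasible assignment gives total 672.
Every other set of open sites that can feasibly serve all demand totals ≥ 567 even under its best assignment. Minimum: 536.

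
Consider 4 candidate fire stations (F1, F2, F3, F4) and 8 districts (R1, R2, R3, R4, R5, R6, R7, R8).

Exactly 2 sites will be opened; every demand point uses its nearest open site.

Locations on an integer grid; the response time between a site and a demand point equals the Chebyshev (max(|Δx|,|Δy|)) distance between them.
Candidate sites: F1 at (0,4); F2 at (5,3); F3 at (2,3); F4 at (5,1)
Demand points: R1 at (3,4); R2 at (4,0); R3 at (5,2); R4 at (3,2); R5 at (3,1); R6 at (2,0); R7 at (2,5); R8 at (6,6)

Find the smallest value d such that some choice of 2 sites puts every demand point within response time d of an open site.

Open {F1, F2}.
  Farthest demand point is R2 at response time 3 (to F2); all others are ≤ 3.
With {F2, F3} the worst case is 3.
With {F2, F4} the worst case is 3.
No size-2 selection achieves below 3.

3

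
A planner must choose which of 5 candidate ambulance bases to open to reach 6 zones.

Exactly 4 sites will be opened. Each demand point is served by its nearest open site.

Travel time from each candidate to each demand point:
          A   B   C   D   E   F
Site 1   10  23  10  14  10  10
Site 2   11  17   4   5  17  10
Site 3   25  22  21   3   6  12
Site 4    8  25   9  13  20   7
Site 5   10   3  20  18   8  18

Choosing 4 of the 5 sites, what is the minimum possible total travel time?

Open {Site 2, Site 3, Site 4, Site 5}.
  A→Site 4 8, B→Site 5 3, C→Site 2 4, D→Site 3 3, E→Site 3 6, F→Site 4 7  ⇒ total 31.
Compare {Site 1, Site 2, Site 4, Site 5}: total 35.
Compare {Site 1, Site 2, Site 3, Site 5}: total 36.
No size-4 selection does better; minimum is 31.

31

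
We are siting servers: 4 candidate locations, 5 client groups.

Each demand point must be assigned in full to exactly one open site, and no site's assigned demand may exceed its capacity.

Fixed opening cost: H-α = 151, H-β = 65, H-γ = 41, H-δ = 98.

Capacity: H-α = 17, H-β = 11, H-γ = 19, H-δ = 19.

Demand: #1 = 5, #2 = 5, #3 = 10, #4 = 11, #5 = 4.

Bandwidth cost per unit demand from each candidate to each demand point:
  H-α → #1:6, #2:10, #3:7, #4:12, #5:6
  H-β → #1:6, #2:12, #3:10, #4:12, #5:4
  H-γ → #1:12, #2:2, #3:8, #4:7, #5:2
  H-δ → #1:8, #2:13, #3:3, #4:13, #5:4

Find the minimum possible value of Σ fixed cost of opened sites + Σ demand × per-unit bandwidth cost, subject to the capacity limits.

312

Open {H-γ, H-δ}; cheapest assignment that respects the capacities:
  H-γ (cap 19, load 16): #2, #4 — cost 5×2 + 11×7 = 87
  H-δ (cap 19, load 19): #1, #3, #5 — cost 5×8 + 10×3 + 4×4 = 86
  Shipping 173, fixed 139 → total 312.
  Any other capacity-feasible assignment to {H-γ, H-δ} ships for at least 173.
Compare {H-β, H-γ, H-δ}: its best feasible assignment gives total 367.
Compare {H-α, H-γ}: its best feasible assignment gives total 452.
Every other set of open sites that can feasibly serve all demand totals ≥ 367 even under its best assignment. Minimum: 312.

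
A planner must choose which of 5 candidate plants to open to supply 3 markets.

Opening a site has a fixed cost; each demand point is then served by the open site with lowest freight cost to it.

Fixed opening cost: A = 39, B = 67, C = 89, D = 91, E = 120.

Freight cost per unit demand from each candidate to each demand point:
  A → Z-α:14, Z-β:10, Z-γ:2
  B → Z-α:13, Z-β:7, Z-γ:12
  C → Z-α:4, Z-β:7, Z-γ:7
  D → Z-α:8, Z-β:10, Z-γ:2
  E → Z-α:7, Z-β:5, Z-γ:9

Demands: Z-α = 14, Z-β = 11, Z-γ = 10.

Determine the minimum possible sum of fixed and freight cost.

281

Open {A, C}: assign each demand point to its cheapest open site.
  Z-α→C 14×4=56, Z-β→C 11×7=77, Z-γ→A 10×2=20
  freight cost 153, fixed 128 → total 281.
Compare {C}: freight cost 203 + fixed 89 = 292.
Compare {A, E}: freight cost 173 + fixed 159 = 332.
Compare {D}: freight cost 242 + fixed 91 = 333.
All other subsets cost ≥ 292. Minimum total cost: 281.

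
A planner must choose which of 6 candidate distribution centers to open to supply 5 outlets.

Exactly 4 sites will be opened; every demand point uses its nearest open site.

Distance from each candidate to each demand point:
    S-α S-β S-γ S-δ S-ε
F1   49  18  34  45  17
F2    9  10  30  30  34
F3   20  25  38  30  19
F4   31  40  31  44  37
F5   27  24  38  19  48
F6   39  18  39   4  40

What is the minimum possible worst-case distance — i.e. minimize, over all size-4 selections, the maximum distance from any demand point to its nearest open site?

30

Open {F1, F2, F3, F4}.
  Farthest demand point is S-γ at distance 30 (to F2); all others are ≤ 30.
With {F1, F2, F3, F5} the worst case is 30.
With {F1, F2, F3, F6} the worst case is 30.
No size-4 selection achieves below 30.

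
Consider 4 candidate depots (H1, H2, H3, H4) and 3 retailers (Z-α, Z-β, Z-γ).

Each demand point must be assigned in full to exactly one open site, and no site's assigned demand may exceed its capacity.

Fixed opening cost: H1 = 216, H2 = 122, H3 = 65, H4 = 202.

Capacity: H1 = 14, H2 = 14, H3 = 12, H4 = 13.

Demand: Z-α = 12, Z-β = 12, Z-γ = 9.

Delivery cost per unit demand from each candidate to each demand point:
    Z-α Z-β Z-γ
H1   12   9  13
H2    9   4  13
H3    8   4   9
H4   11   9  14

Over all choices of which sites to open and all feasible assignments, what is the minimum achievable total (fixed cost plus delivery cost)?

Open {H2, H3, H4}; cheapest assignment that respects the capacities:
  H2 (cap 14, load 12): Z-β — cost 12×4 = 48
  H3 (cap 12, load 9): Z-γ — cost 9×9 = 81
  H4 (cap 13, load 12): Z-α — cost 12×11 = 132
  Shipping 261, fixed 389 → total 650.
  Any other capacity-feasible assignment to {H2, H3, H4} ships for at least 261.
Compare {H1, H2, H3}: its best feasible assignment gives total 664.
Compare {H1, H3, H4}: its best feasible assignment gives total 780.
Every other set of open sites that can feasibly serve all demand totals ≥ 664 even under its best assignment. Minimum: 650.

650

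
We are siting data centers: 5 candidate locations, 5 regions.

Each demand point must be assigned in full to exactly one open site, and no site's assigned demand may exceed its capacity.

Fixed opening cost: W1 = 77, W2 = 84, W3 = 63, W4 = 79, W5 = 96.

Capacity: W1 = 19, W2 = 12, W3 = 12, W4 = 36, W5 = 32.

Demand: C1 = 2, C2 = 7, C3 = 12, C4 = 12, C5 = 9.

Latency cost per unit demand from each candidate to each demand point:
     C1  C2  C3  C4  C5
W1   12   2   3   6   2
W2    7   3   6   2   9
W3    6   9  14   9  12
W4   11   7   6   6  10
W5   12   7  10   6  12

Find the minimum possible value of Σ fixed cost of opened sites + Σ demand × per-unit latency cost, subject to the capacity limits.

354

Open {W1, W4}; cheapest assignment that respects the capacities:
  W1 (cap 19, load 16): C2, C5 — cost 7×2 + 9×2 = 32
  W4 (cap 36, load 26): C1, C3, C4 — cost 2×11 + 12×6 + 12×6 = 166
  Shipping 198, fixed 156 → total 354.
  Any other capacity-feasible assignment to {W1, W4} ships for at least 198.
Compare {W1, W2, W4}: its best feasible assignment gives total 390.
Compare {W1, W3, W4}: its best feasible assignment gives total 407.
Every other set of open sites that can feasibly serve all demand totals ≥ 390 even under its best assignment. Minimum: 354.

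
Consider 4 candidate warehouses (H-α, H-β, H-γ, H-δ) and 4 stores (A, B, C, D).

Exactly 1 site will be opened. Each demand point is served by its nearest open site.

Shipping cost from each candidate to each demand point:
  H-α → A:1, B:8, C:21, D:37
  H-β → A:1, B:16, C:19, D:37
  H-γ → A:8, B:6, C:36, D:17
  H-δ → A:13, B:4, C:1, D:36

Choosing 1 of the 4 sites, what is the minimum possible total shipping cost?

54

Open {H-δ}.
  A→H-δ 13, B→H-δ 4, C→H-δ 1, D→H-δ 36  ⇒ total 54.
Compare {H-α}: total 67.
Compare {H-γ}: total 67.
No size-1 selection does better; minimum is 54.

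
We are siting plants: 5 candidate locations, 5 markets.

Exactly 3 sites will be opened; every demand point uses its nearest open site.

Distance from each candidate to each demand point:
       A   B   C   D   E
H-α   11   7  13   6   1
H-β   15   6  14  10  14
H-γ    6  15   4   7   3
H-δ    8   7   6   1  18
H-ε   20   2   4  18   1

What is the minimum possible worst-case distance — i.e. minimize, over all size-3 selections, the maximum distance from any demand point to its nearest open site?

6

Open {H-α, H-β, H-γ}.
  Farthest demand point is A at distance 6 (to H-γ); all others are ≤ 6.
With {H-α, H-γ, H-ε} the worst case is 6.
With {H-β, H-γ, H-δ} the worst case is 6.
No size-3 selection achieves below 6.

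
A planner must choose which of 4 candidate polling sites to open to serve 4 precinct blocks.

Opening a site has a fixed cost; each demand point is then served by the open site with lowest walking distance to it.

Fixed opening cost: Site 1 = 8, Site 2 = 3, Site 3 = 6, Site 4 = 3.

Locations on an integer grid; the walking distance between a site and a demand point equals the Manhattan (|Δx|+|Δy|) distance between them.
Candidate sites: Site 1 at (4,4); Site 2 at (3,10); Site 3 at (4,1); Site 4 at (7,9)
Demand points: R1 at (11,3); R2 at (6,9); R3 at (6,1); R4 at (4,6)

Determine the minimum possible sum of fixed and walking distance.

Open {Site 3, Site 4}: assign each demand point to its cheapest open site.
  R1→Site 3 9, R2→Site 4 1, R3→Site 3 2, R4→Site 3 5
  walking distance 17, fixed 9 → total 26.
Compare {Site 1, Site 4}: walking distance 16 + fixed 11 = 27.
Compare {Site 4}: walking distance 26 + fixed 3 = 29.
Compare {Site 2, Site 3}: walking distance 20 + fixed 9 = 29.
All other subsets cost ≥ 27. Minimum total cost: 26.

26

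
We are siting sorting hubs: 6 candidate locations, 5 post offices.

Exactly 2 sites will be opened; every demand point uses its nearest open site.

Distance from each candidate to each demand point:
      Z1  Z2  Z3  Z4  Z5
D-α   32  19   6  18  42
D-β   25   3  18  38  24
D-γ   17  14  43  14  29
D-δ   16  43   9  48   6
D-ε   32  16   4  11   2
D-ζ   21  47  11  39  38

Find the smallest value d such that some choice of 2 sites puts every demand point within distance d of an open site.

16

Open {D-γ, D-δ}.
  Farthest demand point is Z1 at distance 16 (to D-δ); all others are ≤ 16.
With {D-δ, D-ε} the worst case is 16.
With {D-γ, D-ε} the worst case is 17.
No size-2 selection achieves below 16.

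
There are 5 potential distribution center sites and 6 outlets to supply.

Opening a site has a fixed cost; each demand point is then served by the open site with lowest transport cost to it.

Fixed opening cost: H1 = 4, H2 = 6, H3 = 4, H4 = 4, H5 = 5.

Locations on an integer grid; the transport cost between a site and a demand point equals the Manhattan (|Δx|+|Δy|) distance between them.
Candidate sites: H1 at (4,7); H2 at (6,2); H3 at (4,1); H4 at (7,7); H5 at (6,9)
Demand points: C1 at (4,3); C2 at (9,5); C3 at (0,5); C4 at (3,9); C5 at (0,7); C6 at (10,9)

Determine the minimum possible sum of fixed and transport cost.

34

Open {H1, H4}: assign each demand point to its cheapest open site.
  C1→H1 4, C2→H4 4, C3→H1 6, C4→H1 3, C5→H1 4, C6→H4 5
  transport cost 26, fixed 8 → total 34.
Compare {H1}: transport cost 32 + fixed 4 = 36.
Compare {H1, H3, H4}: transport cost 24 + fixed 12 = 36.
Compare {H1, H5}: transport cost 28 + fixed 9 = 37.
All other subsets cost ≥ 36. Minimum total cost: 34.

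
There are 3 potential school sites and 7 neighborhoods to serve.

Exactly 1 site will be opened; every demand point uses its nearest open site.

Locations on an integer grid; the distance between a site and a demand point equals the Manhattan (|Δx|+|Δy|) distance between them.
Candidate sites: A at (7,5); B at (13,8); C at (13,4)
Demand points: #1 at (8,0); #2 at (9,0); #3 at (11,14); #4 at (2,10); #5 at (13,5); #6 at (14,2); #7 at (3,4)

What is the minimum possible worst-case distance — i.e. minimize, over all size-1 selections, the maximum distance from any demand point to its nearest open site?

13

Open {A}.
  Farthest demand point is #3 at distance 13 (to A); all others are ≤ 13.
With {B} the worst case is 14.
With {C} the worst case is 17.
No size-1 selection achieves below 13.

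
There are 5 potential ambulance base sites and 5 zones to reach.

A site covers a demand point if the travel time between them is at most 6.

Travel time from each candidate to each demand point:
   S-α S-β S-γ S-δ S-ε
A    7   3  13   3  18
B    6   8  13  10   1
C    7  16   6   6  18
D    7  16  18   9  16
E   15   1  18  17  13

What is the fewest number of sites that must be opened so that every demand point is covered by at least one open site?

Coverage sets (demand points within 6 of each site):
  A: {S-β, S-δ}
  B: {S-α, S-ε}
  C: {S-γ, S-δ}
  D: {}
  E: {S-β}
No 2 sites suffice: every size-2 union leaves at least one demand point uncovered.
But {A, B, C} covers everything, so the minimum is 3.

3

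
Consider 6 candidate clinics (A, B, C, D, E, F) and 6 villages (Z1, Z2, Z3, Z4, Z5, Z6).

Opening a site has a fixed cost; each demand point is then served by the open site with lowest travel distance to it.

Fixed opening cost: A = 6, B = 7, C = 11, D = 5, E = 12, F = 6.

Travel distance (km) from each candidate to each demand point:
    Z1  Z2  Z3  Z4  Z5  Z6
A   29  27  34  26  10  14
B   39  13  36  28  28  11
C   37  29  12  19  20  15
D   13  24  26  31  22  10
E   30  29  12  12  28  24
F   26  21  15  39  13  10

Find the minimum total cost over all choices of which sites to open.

100

Open {A, B, D, E}: assign each demand point to its cheapest open site.
  Z1→D 13, Z2→B 13, Z3→E 12, Z4→E 12, Z5→A 10, Z6→D 10
  travel distance 70, fixed 30 → total 100.
Compare {B, D, E, F}: travel distance 73 + fixed 30 = 103.
Compare {A, D, E}: travel distance 81 + fixed 23 = 104.
Compare {D, E, F}: travel distance 81 + fixed 23 = 104.
All other subsets cost ≥ 103. Minimum total cost: 100.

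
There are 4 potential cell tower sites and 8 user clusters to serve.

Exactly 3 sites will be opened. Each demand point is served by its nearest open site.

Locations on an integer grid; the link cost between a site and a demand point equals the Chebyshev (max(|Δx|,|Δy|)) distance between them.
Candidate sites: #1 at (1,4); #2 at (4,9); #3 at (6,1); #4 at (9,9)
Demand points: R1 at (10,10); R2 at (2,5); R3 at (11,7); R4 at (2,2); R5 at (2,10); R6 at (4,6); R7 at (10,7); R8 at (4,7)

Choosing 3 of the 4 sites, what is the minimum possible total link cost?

Open {#1, #2, #4}.
  R1→#4 1, R2→#1 1, R3→#4 2, R4→#1 2, R5→#2 2, R6→#1 3, R7→#4 2, R8→#2 2  ⇒ total 15.
Compare {#1, #3, #4}: total 20.
Compare {#2, #3, #4}: total 20.
No size-3 selection does better; minimum is 15.

15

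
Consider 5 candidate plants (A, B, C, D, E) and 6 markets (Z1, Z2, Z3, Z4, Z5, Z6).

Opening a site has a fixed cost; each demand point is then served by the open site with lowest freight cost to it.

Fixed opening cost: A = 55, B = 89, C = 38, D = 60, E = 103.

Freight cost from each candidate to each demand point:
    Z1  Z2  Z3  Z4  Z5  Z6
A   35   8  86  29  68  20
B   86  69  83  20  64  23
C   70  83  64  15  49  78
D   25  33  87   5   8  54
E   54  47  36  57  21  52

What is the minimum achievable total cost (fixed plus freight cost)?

267

Open {A, D}: assign each demand point to its cheapest open site.
  Z1→D 25, Z2→A 8, Z3→A 86, Z4→D 5, Z5→D 8, Z6→A 20
  freight cost 152, fixed 115 → total 267.
Compare {D}: freight cost 212 + fixed 60 = 272.
Compare {A, C, D}: freight cost 130 + fixed 153 = 283.
Compare {A, C}: freight cost 191 + fixed 93 = 284.
All other subsets cost ≥ 272. Minimum total cost: 267.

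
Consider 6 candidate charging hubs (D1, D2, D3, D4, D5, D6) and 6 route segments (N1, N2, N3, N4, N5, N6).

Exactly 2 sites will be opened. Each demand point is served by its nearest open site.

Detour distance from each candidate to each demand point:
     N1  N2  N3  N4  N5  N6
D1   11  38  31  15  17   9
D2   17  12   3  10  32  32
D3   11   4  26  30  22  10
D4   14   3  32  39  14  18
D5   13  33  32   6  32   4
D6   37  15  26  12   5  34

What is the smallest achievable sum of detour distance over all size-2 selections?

Open {D2, D3}.
  N1→D3 11, N2→D3 4, N3→D2 3, N4→D2 10, N5→D3 22, N6→D3 10  ⇒ total 60.
Compare {D1, D2}: total 62.
Compare {D2, D4}: total 62.
No size-2 selection does better; minimum is 60.

60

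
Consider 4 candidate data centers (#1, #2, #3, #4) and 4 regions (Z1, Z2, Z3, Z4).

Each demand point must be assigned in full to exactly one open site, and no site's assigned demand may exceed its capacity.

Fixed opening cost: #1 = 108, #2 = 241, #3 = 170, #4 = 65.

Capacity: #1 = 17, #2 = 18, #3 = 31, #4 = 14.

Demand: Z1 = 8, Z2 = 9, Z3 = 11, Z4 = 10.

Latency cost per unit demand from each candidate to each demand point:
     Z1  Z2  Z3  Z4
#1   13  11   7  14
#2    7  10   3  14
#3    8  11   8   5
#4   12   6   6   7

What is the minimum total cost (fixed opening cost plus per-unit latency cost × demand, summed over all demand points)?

Open {#3, #4}; cheapest assignment that respects the capacities:
  #3 (cap 31, load 29): Z1, Z3, Z4 — cost 8×8 + 11×8 + 10×5 = 202
  #4 (cap 14, load 9): Z2 — cost 9×6 = 54
  Shipping 256, fixed 235 → total 491.
  Any other capacity-feasible assignment to {#3, #4} ships for at least 256.
Compare {#1, #3}: its best feasible assignment gives total 568.
Compare {#1, #3, #4}: its best feasible assignment gives total 588.
Every other set of open sites that can feasibly serve all demand totals ≥ 568 even under its best assignment. Minimum: 491.

491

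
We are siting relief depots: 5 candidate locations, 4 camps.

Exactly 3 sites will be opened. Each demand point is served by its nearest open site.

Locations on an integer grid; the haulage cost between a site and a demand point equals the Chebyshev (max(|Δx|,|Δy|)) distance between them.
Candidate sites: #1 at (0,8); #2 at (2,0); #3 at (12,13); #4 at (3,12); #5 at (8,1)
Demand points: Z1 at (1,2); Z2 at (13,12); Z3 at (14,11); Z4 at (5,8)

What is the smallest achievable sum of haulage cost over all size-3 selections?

Open {#2, #3, #4}.
  Z1→#2 2, Z2→#3 1, Z3→#3 2, Z4→#4 4  ⇒ total 9.
Compare {#1, #2, #3}: total 10.
Compare {#2, #3, #5}: total 12.
No size-3 selection does better; minimum is 9.

9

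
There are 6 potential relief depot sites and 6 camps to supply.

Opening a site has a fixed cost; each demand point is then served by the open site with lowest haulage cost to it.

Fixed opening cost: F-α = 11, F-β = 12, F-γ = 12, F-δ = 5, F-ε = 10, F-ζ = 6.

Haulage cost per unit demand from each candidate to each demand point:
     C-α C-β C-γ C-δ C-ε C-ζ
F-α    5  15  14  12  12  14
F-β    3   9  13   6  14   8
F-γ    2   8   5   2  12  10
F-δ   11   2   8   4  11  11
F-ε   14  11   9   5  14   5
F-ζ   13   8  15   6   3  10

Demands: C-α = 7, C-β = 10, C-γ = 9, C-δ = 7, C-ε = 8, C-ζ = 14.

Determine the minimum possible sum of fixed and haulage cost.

Open {F-γ, F-δ, F-ε, F-ζ}: assign each demand point to its cheapest open site.
  C-α→F-γ 7×2=14, C-β→F-δ 10×2=20, C-γ→F-γ 9×5=45, C-δ→F-γ 7×2=14, C-ε→F-ζ 8×3=24, C-ζ→F-ε 14×5=70
  haulage cost 187, fixed 33 → total 220.
Compare {F-α, F-γ, F-δ, F-ε, F-ζ}: haulage cost 187 + fixed 44 = 231.
Compare {F-β, F-γ, F-δ, F-ε, F-ζ}: haulage cost 187 + fixed 45 = 232.
Compare {F-α, F-β, F-γ, F-δ, F-ε, F-ζ}: haulage cost 187 + fixed 56 = 243.
All other subsets cost ≥ 231. Minimum total cost: 220.

220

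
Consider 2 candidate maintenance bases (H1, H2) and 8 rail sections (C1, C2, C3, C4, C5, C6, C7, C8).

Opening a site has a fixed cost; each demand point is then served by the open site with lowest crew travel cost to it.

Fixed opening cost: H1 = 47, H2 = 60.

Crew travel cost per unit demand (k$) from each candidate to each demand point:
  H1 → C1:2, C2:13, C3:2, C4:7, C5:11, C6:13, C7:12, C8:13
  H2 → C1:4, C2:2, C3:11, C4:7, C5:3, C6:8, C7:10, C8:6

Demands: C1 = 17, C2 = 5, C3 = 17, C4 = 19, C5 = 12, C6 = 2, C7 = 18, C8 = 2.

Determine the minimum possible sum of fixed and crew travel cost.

562

Open {H1, H2}: assign each demand point to its cheapest open site.
  C1→H1 17×2=34, C2→H2 5×2=10, C3→H1 17×2=34, C4→H1 19×7=133, C5→H2 12×3=36, C6→H2 2×8=16, C7→H2 18×10=180, C8→H2 2×6=12
  crew travel cost 455, fixed 107 → total 562.
Compare {H2}: crew travel cost 642 + fixed 60 = 702.
Compare {H1}: crew travel cost 666 + fixed 47 = 713.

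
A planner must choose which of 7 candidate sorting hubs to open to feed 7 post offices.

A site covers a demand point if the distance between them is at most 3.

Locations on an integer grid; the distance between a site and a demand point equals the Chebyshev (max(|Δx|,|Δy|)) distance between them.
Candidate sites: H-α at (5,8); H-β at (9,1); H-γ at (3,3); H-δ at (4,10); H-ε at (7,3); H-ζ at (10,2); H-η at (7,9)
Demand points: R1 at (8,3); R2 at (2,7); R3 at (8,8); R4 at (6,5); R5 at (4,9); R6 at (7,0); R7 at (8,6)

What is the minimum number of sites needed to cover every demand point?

Coverage sets (demand points within 3 of each site):
  H-α: {R2, R3, R4, R5, R7}
  H-β: {R1, R6}
  H-γ: {R4}
  H-δ: {R2, R5}
  H-ε: {R1, R4, R6, R7}
  H-ζ: {R1, R6}
  H-η: {R3, R5, R7}
No single site covers all 7 demand points.
But {H-α, H-β} covers everything, so the minimum is 2.

2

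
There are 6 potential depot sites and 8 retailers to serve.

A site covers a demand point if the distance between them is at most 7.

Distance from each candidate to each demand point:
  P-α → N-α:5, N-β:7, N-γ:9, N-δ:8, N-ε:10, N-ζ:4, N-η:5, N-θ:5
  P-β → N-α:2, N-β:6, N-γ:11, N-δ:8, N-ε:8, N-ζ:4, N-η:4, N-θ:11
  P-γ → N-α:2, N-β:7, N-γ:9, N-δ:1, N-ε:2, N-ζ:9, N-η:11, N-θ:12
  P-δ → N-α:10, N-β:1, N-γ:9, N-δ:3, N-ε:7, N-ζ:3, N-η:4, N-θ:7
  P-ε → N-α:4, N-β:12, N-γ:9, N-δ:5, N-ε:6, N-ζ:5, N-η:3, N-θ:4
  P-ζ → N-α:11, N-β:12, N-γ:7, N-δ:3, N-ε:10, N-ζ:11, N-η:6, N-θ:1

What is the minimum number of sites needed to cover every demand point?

Coverage sets (demand points within 7 of each site):
  P-α: {N-α, N-β, N-ζ, N-η, N-θ}
  P-β: {N-α, N-β, N-ζ, N-η}
  P-γ: {N-α, N-β, N-δ, N-ε}
  P-δ: {N-β, N-δ, N-ε, N-ζ, N-η, N-θ}
  P-ε: {N-α, N-δ, N-ε, N-ζ, N-η, N-θ}
  P-ζ: {N-γ, N-δ, N-η, N-θ}
No 2 sites suffice: every size-2 union leaves at least one demand point uncovered.
But {P-α, P-γ, P-ζ} covers everything, so the minimum is 3.

3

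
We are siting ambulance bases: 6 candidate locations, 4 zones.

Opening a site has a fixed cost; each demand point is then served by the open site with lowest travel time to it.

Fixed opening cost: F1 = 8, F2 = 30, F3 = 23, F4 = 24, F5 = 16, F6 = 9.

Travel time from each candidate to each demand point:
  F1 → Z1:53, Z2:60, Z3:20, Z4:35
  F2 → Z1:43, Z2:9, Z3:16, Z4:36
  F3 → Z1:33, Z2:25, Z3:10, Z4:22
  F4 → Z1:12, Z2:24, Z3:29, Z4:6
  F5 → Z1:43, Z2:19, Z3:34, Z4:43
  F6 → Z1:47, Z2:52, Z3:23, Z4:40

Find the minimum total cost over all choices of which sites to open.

Open {F1, F4}: assign each demand point to its cheapest open site.
  Z1→F4 12, Z2→F4 24, Z3→F1 20, Z4→F4 6
  travel time 62, fixed 32 → total 94.
Compare {F4}: travel time 71 + fixed 24 = 95.
Compare {F2, F4}: travel time 43 + fixed 54 = 97.
Compare {F4, F6}: travel time 65 + fixed 33 = 98.
All other subsets cost ≥ 95. Minimum total cost: 94.

94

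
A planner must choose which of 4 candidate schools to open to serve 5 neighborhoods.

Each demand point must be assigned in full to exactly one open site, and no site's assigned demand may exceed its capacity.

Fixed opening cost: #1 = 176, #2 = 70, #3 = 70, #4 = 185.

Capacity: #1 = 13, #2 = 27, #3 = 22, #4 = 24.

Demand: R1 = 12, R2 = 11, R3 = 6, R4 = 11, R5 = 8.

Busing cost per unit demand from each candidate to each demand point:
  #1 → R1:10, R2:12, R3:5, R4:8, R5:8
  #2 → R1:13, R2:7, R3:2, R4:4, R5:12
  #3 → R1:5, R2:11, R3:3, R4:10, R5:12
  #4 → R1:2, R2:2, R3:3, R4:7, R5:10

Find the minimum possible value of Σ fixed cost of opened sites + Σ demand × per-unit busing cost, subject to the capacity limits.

453

Open {#2, #4}; cheapest assignment that respects the capacities:
  #2 (cap 27, load 25): R3, R4, R5 — cost 6×2 + 11×4 + 8×12 = 152
  #4 (cap 24, load 23): R1, R2 — cost 12×2 + 11×2 = 46
  Shipping 198, fixed 255 → total 453.
  Any other capacity-feasible assignment to {#2, #4} ships for at least 198.
Compare {#2, #3, #4}: its best feasible assignment gives total 523.
Compare {#1, #2, #3}: its best feasible assignment gives total 579.
Every other set of open sites that can feasibly serve all demand totals ≥ 523 even under its best assignment. Minimum: 453.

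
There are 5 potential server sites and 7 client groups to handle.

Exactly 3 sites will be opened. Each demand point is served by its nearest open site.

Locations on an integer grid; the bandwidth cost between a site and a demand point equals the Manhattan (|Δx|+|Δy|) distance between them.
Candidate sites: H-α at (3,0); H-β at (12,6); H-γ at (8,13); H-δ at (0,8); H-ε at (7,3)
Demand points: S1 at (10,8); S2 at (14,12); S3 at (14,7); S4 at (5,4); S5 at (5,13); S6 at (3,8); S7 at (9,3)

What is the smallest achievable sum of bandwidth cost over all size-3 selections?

Open {H-β, H-γ, H-ε}.
  S1→H-β 4, S2→H-γ 7, S3→H-β 3, S4→H-ε 3, S5→H-γ 3, S6→H-ε 9, S7→H-ε 2  ⇒ total 31.
Compare {H-β, H-δ, H-ε}: total 33.
Compare {H-β, H-γ, H-δ}: total 35.
No size-3 selection does better; minimum is 31.

31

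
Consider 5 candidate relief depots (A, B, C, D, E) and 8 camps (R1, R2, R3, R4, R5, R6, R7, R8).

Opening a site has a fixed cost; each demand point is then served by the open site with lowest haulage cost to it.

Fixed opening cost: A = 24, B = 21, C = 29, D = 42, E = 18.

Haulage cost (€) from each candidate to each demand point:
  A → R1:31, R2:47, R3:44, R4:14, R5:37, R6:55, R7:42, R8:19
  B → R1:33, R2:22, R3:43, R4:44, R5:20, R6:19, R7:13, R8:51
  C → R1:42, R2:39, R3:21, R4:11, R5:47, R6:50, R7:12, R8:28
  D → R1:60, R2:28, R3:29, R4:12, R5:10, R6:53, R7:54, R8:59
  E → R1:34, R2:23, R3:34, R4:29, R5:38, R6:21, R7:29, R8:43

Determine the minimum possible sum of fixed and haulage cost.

216

Open {B, C}: assign each demand point to its cheapest open site.
  R1→B 33, R2→B 22, R3→C 21, R4→C 11, R5→B 20, R6→B 19, R7→C 12, R8→C 28
  haulage cost 166, fixed 50 → total 216.
Compare {A, B}: haulage cost 181 + fixed 45 = 226.
Compare {A, B, C}: haulage cost 155 + fixed 74 = 229.
Compare {B, C, E}: haulage cost 166 + fixed 68 = 234.
All other subsets cost ≥ 226. Minimum total cost: 216.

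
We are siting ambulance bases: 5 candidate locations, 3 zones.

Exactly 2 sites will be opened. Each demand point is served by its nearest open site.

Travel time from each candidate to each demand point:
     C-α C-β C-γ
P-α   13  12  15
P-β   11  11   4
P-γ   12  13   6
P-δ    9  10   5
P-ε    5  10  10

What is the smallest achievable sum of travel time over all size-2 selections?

19

Open {P-β, P-ε}.
  C-α→P-ε 5, C-β→P-ε 10, C-γ→P-β 4  ⇒ total 19.
Compare {P-δ, P-ε}: total 20.
Compare {P-γ, P-ε}: total 21.
No size-2 selection does better; minimum is 19.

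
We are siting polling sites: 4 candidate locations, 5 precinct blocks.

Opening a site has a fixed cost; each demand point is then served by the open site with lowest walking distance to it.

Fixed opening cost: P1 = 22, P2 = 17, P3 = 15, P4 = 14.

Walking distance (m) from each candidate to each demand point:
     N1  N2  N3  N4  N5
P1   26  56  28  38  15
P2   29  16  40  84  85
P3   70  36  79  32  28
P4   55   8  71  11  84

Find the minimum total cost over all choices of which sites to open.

124

Open {P1, P4}: assign each demand point to its cheapest open site.
  N1→P1 26, N2→P4 8, N3→P1 28, N4→P4 11, N5→P1 15
  walking distance 88, fixed 36 → total 124.
Compare {P1, P3, P4}: walking distance 88 + fixed 51 = 139.
Compare {P1, P2, P4}: walking distance 88 + fixed 53 = 141.
Compare {P1, P2, P3, P4}: walking distance 88 + fixed 68 = 156.
All other subsets cost ≥ 139. Minimum total cost: 124.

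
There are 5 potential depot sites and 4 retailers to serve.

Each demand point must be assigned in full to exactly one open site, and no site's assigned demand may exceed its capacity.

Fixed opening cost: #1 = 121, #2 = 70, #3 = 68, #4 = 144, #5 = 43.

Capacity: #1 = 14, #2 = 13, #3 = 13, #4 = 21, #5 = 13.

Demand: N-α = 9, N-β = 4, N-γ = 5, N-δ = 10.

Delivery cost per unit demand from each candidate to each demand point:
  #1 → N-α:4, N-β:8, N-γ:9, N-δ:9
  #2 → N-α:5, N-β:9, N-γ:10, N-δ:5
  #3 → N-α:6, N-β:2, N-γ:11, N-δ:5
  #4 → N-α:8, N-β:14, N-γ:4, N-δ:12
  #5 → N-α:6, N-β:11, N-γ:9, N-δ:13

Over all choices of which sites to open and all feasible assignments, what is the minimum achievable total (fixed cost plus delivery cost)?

Open {#2, #3, #5}; cheapest assignment that respects the capacities:
  #2 (cap 13, load 10): N-δ — cost 10×5 = 50
  #3 (cap 13, load 13): N-α, N-β — cost 9×6 + 4×2 = 62
  #5 (cap 13, load 5): N-γ — cost 5×9 = 45
  Shipping 157, fixed 181 → total 338.
  Any other capacity-feasible assignment to {#2, #3, #5} ships for at least 157.
Compare {#1, #3, #5}: its best feasible assignment gives total 395.
Compare {#1, #2, #5}: its best feasible assignment gives total 397.
Every other set of open sites that can feasibly serve all demand totals ≥ 395 even under its best assignment. Minimum: 338.

338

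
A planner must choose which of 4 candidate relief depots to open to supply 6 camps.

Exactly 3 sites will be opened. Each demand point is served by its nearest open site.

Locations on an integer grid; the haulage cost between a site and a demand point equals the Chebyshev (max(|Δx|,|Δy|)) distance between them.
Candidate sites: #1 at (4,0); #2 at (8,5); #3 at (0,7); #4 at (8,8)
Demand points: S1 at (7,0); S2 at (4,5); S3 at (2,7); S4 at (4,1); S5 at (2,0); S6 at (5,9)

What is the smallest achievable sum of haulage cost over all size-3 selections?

Open {#1, #3, #4}.
  S1→#1 3, S2→#3 4, S3→#3 2, S4→#1 1, S5→#1 2, S6→#4 3  ⇒ total 15.
Compare {#1, #2, #3}: total 16.
Compare {#1, #2, #4}: total 19.
No size-3 selection does better; minimum is 15.

15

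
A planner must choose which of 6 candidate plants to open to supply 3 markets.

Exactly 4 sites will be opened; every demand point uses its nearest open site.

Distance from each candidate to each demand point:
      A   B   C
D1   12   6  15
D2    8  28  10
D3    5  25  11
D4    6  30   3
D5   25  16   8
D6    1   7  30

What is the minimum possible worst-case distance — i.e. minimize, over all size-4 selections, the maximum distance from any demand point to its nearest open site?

6

Open {D1, D2, D3, D4}.
  Farthest demand point is B at distance 6 (to D1); all others are ≤ 6.
With {D1, D2, D4, D5} the worst case is 6.
With {D1, D2, D4, D6} the worst case is 6.
No size-4 selection achieves below 6.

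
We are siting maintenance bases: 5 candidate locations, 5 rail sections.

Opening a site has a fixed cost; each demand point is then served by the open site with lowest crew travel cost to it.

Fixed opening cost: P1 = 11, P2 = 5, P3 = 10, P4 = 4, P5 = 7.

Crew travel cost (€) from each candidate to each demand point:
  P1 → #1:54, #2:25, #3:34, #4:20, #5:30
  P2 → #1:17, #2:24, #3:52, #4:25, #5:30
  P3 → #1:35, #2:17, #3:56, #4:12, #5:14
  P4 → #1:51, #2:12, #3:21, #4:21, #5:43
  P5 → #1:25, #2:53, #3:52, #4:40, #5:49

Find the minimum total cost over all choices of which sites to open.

95

Open {P2, P3, P4}: assign each demand point to its cheapest open site.
  #1→P2 17, #2→P4 12, #3→P4 21, #4→P3 12, #5→P3 14
  crew travel cost 76, fixed 19 → total 95.
Compare {P2, P3, P4, P5}: crew travel cost 76 + fixed 26 = 102.
Compare {P3, P4, P5}: crew travel cost 84 + fixed 21 = 105.
Compare {P1, P2, P3, P4}: crew travel cost 76 + fixed 30 = 106.
All other subsets cost ≥ 102. Minimum total cost: 95.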